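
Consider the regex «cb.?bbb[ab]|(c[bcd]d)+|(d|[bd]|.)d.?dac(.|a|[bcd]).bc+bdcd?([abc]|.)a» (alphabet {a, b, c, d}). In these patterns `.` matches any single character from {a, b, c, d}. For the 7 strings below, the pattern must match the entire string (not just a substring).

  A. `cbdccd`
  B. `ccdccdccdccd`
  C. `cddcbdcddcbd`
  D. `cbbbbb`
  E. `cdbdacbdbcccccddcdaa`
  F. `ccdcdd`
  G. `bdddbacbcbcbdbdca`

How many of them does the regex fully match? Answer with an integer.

5

A → match
B → match
C → match
D → match
E → no match
F → match
G → no match
Total matched: 5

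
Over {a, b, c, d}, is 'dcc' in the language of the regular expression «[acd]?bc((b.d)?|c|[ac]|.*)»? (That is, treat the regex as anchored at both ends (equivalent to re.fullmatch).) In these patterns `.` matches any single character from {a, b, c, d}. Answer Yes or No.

No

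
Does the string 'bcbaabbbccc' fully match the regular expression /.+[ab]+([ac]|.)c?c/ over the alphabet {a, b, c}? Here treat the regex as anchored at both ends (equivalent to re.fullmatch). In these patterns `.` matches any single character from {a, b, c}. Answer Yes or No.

Yes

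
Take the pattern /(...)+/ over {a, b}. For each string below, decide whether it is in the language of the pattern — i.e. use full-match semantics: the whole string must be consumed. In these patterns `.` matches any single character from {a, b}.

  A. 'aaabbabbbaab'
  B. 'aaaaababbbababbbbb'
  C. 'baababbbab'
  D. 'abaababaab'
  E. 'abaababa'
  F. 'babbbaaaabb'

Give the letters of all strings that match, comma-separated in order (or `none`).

A → match
B → match
C → no match
D → no match
E → no match
F → no match

A, B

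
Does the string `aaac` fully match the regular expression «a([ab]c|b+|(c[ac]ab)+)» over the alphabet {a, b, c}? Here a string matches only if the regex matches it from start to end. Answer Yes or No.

No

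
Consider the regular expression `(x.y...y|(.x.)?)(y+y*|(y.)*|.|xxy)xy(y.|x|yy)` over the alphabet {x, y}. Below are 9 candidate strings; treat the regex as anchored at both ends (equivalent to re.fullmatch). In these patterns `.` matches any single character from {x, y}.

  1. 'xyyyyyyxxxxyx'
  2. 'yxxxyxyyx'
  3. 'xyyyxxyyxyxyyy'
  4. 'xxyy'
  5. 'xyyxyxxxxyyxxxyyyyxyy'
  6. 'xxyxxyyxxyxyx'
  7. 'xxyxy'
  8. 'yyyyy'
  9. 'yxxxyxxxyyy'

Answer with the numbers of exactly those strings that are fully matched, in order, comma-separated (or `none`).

6

1 → no match
2. 'yxxxyxyyx' → no match
3 → no match
4. 'xxyy' → no match
5 → no match
6 → match
7. 'xxyxy' → no match
8. 'yyyyy' → no match
9. 'yxxxyxxxyyy' → no match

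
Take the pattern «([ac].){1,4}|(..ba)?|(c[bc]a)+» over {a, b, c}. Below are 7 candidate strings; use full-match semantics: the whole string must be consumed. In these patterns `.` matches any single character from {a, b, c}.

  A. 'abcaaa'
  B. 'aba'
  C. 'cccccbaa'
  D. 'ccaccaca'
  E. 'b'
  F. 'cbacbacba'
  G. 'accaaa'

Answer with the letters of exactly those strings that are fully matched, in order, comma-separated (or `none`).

A, C, D, F, G

A → match
B → no match
C → match
D → match
E → no match
F → match
G → match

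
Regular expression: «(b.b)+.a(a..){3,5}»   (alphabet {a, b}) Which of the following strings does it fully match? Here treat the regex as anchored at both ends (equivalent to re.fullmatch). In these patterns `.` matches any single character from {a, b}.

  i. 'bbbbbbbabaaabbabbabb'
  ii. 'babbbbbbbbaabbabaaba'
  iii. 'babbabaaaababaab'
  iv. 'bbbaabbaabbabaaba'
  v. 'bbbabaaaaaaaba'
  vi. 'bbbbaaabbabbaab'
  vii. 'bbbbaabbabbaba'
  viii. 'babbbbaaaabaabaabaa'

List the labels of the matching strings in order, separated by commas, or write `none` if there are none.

i → match
ii → match
iii → no match
iv → no match
v → no match
vi → no match
vii → match
viii → no match

i, ii, vii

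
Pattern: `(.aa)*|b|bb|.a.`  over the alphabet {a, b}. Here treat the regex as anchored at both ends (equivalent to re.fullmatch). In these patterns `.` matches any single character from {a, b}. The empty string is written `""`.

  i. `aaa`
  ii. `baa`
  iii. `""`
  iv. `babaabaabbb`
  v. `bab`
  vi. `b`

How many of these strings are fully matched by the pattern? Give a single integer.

5

i. `aaa` → match
ii. `baa` → match
iii. `""` → match
iv. `babaabaabbb` → no match
v. `bab` → match
vi. `b` → match
Total matched: 5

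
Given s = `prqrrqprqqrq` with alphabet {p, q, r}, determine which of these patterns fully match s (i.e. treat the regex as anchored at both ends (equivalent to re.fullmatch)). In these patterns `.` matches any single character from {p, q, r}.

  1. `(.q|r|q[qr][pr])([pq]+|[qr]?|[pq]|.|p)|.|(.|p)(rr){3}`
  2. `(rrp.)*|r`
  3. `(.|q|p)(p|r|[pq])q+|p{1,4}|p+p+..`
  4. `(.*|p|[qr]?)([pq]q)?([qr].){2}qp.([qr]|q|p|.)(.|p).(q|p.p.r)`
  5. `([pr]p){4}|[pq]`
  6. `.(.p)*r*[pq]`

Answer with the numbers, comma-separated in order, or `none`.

4

1 → no match
2 → no match
3 → no match
4 → match
5 → no match
6 → no match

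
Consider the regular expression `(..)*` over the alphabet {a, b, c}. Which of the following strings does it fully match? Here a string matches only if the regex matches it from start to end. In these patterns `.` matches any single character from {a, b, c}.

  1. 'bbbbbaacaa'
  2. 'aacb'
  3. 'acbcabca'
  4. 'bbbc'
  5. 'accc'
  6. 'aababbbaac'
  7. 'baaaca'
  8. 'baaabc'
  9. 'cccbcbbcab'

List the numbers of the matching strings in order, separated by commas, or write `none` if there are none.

1 → match
2 → match
3 → match
4 → match
5 → match
6 → match
7 → match
8 → match
9 → match

1, 2, 3, 4, 5, 6, 7, 8, 9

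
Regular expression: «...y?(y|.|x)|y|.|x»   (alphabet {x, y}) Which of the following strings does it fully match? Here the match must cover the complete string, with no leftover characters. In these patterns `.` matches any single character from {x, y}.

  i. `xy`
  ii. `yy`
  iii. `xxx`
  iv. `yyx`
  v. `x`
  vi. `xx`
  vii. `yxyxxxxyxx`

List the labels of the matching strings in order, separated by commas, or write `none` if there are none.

i → no match
ii → no match
iii → no match
iv → no match
v → match
vi → no match
vii → no match

v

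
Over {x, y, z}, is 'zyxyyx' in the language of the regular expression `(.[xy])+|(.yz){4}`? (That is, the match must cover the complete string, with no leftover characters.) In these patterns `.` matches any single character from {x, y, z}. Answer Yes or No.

Yes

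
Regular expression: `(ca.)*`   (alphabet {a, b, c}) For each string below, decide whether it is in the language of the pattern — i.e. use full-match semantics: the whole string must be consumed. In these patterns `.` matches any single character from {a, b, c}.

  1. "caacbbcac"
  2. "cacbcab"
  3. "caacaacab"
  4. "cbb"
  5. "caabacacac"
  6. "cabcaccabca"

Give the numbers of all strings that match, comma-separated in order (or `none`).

3

1. "caacbbcac" → no match
2. "cacbcab" → no match
3. "caacaacab" → match
4. "cbb" → no match
5. "caabacacac" → no match
6. "cabcaccabca" → no match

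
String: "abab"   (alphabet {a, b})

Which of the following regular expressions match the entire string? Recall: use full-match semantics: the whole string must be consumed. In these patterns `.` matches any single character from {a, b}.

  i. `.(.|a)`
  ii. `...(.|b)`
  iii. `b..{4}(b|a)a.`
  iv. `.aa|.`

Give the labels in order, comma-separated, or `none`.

i → no match
ii → match
iii → no match — must start with "b"
iv → no match

ii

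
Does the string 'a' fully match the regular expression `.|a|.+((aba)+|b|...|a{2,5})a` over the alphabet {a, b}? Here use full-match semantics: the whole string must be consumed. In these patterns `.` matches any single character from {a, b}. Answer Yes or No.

Yes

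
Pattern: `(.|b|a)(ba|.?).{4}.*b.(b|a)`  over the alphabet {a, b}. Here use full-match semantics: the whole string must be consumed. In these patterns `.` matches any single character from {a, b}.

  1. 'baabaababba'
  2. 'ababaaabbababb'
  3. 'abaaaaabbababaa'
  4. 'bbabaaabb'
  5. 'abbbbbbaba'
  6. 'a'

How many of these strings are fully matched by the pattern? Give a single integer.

1 → match
2 → no match
3 → match
4 → no match
5 → no match
6 → no match
Total matched: 2

2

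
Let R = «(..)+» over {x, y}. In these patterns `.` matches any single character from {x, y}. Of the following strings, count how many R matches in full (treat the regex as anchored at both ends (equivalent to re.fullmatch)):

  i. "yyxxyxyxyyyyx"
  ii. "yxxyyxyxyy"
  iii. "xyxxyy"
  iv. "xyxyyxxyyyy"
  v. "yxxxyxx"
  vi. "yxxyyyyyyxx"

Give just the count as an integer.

2

i → no match
ii → match
iii → match
iv → no match
v → no match
vi → no match
Total matched: 2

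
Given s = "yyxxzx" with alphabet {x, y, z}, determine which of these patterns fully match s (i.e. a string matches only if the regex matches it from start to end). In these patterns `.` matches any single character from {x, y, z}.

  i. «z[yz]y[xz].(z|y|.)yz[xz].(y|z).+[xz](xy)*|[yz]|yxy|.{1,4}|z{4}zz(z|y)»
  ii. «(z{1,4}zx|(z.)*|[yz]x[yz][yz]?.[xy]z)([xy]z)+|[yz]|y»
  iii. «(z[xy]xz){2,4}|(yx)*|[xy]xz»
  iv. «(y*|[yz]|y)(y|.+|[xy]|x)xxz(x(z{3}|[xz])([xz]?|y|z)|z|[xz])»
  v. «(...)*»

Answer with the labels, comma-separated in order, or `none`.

iv, v

i → no match
ii → no match
iii → no match
iv → match
v → match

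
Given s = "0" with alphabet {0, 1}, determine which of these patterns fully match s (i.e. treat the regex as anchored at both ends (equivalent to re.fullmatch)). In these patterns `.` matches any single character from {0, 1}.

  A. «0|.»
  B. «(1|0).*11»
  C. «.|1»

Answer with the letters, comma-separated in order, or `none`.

A → match
B → no match — must end with "11"
C → match

A, C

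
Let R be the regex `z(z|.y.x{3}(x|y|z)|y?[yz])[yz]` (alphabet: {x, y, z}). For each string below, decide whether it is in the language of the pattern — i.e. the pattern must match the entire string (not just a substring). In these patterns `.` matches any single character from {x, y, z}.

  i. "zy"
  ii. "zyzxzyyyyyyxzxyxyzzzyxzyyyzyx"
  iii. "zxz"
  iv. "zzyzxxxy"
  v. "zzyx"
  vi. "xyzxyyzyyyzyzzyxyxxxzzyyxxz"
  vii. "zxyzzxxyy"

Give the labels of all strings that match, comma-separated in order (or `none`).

none

i. "zy" → no match
ii → no match
iii. "zxz" → no match
iv. "zzyzxxxy" → no match
v. "zzyx" → no match
vi → no match — must start with "z"
vii. "zxyzzxxyy" → no match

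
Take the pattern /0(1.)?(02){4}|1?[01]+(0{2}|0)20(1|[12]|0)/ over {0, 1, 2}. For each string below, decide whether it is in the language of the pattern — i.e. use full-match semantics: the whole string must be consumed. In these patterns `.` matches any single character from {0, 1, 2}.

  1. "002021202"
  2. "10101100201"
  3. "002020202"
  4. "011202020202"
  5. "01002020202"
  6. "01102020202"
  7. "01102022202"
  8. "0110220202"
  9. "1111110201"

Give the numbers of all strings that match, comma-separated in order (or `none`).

1 → no match
2 → match
3 → match
4 → no match
5 → match
6 → match
7 → no match
8 → no match
9 → match

2, 3, 5, 6, 9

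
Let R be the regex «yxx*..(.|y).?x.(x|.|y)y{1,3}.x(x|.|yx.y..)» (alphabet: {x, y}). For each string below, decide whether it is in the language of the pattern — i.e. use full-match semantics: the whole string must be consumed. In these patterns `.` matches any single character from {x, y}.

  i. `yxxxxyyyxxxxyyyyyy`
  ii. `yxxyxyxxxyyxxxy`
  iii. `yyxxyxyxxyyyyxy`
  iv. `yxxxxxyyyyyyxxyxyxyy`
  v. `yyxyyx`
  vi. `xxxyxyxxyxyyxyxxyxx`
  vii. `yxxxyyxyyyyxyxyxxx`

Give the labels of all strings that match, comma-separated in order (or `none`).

none

i → no match
ii → no match
iii → no match — must start with `yx`
iv → no match
v → no match — must start with `yx`
vi → no match — must start with `yx`
vii → no match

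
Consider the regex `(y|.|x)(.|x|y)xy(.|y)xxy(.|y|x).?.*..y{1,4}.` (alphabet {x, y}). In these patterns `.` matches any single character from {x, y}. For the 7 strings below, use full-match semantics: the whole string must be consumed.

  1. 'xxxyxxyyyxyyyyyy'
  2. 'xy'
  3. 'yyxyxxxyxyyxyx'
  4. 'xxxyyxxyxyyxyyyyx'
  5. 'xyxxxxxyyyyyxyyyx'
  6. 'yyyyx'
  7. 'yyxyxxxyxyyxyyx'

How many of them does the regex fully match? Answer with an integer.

3

1 → no match
2 → no match
3 → match
4 → match
5 → no match
6 → no match
7 → match
Total matched: 3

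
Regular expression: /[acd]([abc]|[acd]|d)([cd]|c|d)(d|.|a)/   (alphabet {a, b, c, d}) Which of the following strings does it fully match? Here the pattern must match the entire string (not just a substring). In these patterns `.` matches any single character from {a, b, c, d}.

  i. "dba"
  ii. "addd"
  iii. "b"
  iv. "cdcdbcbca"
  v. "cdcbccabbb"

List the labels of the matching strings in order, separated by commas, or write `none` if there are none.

ii

i → no match
ii → match
iii → no match
iv → no match
v → no match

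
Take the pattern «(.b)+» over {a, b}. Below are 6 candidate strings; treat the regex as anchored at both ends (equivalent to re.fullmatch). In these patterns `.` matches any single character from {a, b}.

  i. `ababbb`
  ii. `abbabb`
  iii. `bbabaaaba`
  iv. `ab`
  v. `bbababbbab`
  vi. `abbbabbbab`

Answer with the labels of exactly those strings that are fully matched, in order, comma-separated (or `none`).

i, iv, v, vi

i → match
ii → no match
iii → no match — must end with `b`
iv → match
v → match
vi → match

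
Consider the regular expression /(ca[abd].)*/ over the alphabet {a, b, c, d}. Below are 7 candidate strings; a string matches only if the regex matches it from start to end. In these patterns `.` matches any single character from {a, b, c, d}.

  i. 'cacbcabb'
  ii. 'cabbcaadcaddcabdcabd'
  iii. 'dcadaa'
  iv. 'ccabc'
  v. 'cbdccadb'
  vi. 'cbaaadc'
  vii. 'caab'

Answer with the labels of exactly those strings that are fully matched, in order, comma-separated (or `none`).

i → no match
ii → match
iii → no match
iv → no match
v → no match
vi → no match
vii → match

ii, vii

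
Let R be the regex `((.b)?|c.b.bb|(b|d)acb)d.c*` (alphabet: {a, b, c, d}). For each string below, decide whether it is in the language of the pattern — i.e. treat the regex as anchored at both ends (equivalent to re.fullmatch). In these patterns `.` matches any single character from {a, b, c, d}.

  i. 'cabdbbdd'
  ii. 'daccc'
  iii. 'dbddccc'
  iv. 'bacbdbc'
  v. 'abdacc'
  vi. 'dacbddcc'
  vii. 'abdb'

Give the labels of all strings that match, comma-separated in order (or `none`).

i → match
ii → match
iii → match
iv → match
v → match
vi → match
vii → match

i, ii, iii, iv, v, vi, vii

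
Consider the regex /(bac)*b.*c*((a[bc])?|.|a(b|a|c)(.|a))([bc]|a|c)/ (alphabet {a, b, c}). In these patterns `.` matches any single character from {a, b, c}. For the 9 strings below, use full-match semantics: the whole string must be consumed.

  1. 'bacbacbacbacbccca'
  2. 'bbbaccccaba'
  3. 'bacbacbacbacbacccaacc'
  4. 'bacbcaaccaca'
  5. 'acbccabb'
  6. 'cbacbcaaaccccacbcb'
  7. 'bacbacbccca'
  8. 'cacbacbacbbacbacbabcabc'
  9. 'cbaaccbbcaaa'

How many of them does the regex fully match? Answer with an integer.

1 → match
2 → match
3 → match
4 → match
5 → no match
6 → no match
7 → match
8 → no match
9 → no match
Total matched: 5

5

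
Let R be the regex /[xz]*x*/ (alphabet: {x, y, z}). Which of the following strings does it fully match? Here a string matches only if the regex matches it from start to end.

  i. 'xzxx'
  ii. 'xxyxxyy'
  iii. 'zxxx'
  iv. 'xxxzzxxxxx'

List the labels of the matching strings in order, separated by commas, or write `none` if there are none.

i → match
ii → no match
iii → match
iv → match

i, iii, iv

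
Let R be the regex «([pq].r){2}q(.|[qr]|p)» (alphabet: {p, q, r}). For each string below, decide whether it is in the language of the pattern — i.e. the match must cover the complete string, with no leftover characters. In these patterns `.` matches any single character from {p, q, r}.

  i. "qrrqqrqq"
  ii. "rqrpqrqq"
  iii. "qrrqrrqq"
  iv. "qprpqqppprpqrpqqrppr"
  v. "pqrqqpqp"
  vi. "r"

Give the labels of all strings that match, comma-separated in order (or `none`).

i, iii

i. "qrrqqrqq" → match
ii. "rqrpqrqq" → no match
iii. "qrrqrrqq" → match
iv → no match
v. "pqrqqpqp" → no match
vi. "r" → no match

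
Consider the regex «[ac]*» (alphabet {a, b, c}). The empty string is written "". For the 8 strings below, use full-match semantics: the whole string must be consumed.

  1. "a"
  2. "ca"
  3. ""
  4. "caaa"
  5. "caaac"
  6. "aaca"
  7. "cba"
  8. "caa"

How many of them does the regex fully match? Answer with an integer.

7

1. "a" → match
2. "ca" → match
3. "" → match
4. "caaa" → match
5. "caaac" → match
6. "aaca" → match
7. "cba" → no match
8. "caa" → match
Total matched: 7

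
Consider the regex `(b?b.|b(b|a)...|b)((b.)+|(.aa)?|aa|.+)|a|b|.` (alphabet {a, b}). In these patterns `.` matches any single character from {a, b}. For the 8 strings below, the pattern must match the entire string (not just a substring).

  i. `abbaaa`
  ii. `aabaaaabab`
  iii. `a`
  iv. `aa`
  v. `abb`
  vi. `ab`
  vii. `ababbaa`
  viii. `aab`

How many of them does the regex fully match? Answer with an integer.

1

i → no match
ii → no match
iii → match
iv → no match
v → no match
vi → no match
vii → no match
viii → no match
Total matched: 1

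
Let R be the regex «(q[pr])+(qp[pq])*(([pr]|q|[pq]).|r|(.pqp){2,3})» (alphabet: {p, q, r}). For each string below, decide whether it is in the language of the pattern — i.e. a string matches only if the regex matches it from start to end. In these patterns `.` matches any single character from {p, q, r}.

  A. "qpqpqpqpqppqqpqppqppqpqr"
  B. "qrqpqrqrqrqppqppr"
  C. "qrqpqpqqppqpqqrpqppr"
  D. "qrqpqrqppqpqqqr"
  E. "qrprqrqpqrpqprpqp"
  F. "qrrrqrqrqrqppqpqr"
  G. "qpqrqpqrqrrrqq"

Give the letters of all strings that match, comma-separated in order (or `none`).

A → no match
B → match
C → no match
D → no match
E → no match
F → no match
G → no match

B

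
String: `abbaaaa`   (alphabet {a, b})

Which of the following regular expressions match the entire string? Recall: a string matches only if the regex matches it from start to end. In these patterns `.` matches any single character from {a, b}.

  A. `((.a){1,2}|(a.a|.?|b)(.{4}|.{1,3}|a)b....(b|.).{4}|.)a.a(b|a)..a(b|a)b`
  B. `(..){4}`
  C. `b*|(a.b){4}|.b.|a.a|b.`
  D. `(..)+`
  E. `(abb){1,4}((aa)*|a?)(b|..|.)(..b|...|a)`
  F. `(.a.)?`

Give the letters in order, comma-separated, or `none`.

E

A → no match — must end with `b`
B → no match
C → no match
D → no match
E → match
F → no match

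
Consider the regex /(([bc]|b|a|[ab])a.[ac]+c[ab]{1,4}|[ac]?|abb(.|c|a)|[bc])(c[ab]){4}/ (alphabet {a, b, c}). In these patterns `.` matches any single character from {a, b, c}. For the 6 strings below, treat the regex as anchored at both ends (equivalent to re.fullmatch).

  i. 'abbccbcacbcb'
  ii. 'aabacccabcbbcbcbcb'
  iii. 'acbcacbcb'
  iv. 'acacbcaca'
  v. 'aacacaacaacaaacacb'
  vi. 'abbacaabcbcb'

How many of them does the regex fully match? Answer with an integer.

3

i → match
ii → no match
iii → match
iv → match
v → no match
vi → no match
Total matched: 3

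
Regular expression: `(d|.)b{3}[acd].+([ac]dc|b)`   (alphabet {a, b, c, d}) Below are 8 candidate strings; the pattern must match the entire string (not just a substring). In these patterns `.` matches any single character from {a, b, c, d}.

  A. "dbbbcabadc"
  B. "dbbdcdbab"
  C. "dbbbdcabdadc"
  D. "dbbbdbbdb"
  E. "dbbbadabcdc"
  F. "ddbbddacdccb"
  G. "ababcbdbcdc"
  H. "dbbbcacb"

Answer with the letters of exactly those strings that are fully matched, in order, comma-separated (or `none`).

A, C, D, E, H

A → match
B → no match
C → match
D → match
E → match
F → no match
G → no match
H → match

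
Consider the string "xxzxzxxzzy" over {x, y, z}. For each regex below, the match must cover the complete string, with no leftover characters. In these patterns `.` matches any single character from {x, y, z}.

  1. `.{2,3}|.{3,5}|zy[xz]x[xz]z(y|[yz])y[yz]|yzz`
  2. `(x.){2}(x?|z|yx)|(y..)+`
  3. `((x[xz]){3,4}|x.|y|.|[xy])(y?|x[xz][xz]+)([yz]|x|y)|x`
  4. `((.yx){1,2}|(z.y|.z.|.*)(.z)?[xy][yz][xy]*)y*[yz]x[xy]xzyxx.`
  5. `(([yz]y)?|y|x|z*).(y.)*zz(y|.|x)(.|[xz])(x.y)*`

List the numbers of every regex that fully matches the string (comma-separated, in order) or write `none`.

1 → no match
2 → no match
3 → match
4 → no match
5 → no match

3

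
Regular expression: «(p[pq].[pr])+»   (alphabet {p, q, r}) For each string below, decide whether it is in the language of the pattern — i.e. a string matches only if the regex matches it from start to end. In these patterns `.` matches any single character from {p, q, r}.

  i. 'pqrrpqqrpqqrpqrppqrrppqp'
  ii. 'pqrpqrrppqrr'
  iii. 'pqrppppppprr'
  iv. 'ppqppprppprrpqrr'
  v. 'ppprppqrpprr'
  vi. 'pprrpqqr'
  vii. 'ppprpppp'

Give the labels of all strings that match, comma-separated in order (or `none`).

i, iii, iv, v, vi, vii

i → match
ii → no match
iii → match
iv → match
v → match
vi → match
vii → match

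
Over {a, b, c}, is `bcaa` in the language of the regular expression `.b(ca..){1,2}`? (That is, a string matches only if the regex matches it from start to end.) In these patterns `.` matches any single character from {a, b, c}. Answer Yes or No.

No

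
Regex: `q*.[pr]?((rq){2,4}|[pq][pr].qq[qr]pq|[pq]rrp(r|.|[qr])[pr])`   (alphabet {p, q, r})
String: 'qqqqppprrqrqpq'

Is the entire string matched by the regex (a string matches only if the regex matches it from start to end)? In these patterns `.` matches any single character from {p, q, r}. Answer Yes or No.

No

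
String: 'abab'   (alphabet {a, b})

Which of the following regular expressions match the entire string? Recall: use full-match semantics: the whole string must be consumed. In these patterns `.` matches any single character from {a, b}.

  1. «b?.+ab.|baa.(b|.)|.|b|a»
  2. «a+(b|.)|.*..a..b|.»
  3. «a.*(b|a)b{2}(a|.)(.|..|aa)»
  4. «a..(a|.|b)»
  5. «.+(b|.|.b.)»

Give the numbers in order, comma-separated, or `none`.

1 → no match
2 → no match
3 → no match
4 → match
5 → match

4, 5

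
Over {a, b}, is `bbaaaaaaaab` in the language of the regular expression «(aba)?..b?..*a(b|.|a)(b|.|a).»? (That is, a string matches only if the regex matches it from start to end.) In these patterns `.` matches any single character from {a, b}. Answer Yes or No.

Yes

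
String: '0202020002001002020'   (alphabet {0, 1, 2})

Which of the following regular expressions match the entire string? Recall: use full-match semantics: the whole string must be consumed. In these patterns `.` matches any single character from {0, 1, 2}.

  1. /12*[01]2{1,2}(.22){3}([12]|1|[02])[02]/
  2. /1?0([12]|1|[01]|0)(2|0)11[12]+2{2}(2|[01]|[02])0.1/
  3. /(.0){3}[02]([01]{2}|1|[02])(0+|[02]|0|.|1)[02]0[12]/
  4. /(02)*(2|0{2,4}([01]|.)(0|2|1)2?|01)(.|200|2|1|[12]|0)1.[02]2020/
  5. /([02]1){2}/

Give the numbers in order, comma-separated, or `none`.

1 → no match — must start with '1'
2 → no match — must end with '1'
3 → no match
4 → match
5 → no match — must end with '1'

4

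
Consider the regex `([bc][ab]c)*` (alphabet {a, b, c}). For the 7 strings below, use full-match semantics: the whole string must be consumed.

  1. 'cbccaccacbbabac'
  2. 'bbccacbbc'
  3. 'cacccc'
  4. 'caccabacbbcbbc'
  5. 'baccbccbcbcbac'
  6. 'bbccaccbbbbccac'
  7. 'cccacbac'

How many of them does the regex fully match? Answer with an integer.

1

1 → no match
2 → match
3 → no match
4 → no match
5 → no match
6 → no match
7 → no match
Total matched: 1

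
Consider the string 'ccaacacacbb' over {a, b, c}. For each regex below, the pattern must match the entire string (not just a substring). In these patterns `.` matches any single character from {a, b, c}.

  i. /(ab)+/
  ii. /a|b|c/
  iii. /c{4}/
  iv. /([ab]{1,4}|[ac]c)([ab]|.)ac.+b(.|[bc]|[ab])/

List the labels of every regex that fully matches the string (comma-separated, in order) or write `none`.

iv

i → no match — must start with 'ab'
ii → no match
iii → no match — must end with 'c'
iv → match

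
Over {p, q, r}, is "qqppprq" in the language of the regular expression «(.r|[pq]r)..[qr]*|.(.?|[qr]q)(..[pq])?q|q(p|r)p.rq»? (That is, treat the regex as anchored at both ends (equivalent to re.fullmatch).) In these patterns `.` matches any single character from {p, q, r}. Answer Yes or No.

No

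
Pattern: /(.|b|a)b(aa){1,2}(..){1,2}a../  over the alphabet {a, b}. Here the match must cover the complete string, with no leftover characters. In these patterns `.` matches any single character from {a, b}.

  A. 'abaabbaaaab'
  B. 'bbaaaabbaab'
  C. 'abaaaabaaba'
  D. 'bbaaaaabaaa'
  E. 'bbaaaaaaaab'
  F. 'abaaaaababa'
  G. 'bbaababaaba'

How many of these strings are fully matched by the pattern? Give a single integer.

A → match
B → match
C → match
D → match
E → match
F → match
G → match
Total matched: 7

7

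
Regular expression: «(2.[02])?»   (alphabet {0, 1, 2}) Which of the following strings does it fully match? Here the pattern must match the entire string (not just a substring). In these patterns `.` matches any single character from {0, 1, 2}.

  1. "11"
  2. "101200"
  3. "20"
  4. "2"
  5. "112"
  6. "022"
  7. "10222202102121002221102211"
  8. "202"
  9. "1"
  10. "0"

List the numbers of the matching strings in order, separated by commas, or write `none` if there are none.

1 → no match
2 → no match
3 → no match
4 → no match
5 → no match
6 → no match
7 → no match
8 → match
9 → no match
10 → no match

8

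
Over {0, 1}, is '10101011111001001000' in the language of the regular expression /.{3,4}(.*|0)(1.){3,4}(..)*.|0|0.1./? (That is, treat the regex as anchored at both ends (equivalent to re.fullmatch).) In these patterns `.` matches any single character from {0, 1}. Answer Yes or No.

No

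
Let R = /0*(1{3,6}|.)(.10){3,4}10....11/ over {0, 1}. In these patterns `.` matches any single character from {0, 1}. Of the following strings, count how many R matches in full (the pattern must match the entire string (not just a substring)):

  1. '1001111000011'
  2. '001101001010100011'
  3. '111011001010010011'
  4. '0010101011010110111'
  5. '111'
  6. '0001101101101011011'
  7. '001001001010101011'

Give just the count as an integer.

2

1 → no match
2 → no match
3 → match
4 → no match
5 → no match
6 → no match
7 → match
Total matched: 2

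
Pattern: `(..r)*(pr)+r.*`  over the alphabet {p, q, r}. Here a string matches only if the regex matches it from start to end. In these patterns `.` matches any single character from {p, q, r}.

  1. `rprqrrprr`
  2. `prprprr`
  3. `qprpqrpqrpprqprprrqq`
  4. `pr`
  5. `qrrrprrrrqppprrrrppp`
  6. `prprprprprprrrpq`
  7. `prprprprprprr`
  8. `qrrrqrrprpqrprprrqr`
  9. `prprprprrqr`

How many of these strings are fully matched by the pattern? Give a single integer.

1 → match
2 → match
3 → match
4 → no match
5 → no match
6 → match
7 → match
8 → match
9 → match
Total matched: 7

7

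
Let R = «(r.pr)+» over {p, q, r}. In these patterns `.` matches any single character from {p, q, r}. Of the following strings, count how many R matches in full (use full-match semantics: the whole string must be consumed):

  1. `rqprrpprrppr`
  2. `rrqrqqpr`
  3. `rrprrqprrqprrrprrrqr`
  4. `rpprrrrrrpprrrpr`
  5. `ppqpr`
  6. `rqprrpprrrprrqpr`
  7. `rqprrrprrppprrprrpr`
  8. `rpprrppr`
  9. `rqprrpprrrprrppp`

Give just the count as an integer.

3

1 → match
2 → no match
3 → no match — must end with `pr`
4 → no match
5 → no match — must start with `r`
6 → match
7 → no match
8 → match
9 → no match — must end with `pr`
Total matched: 3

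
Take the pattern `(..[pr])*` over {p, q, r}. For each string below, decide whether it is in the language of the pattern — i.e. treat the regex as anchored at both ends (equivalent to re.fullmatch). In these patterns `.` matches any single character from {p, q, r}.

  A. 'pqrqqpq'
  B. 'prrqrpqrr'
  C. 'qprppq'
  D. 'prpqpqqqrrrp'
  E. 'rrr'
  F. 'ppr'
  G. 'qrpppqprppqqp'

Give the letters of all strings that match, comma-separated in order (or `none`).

A → no match
B → match
C → no match
D → no match
E → match
F → match
G → no match

B, E, F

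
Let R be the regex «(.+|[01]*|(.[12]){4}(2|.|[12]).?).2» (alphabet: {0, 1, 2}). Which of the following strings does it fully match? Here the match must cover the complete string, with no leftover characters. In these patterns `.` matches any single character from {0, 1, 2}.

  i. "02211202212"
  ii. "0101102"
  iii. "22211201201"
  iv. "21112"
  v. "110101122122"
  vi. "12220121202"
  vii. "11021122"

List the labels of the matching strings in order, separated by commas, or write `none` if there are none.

i → match
ii → match
iii → no match — must end with "2"
iv → match
v → match
vi → match
vii → match

i, ii, iv, v, vi, vii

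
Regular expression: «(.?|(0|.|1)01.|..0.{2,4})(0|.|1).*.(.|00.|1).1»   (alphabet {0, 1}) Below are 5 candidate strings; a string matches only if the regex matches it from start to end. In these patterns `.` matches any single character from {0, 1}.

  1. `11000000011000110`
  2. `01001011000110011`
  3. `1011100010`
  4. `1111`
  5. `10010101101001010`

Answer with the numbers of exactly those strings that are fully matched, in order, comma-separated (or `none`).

1 → no match — must end with `1`
2 → match
3 → no match — must end with `1`
4 → no match
5 → no match — must end with `1`

2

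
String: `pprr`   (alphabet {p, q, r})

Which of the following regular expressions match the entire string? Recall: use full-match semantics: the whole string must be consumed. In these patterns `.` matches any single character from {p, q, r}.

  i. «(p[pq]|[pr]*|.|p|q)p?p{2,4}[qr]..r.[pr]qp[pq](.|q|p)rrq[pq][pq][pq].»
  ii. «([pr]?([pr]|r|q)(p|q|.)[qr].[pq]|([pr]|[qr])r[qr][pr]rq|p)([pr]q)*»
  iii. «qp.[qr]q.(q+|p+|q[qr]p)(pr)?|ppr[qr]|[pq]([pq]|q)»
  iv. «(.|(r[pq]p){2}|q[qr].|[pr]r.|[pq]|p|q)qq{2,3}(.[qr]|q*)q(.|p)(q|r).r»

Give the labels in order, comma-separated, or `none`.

iii

i → no match
ii → no match
iii → match
iv → no match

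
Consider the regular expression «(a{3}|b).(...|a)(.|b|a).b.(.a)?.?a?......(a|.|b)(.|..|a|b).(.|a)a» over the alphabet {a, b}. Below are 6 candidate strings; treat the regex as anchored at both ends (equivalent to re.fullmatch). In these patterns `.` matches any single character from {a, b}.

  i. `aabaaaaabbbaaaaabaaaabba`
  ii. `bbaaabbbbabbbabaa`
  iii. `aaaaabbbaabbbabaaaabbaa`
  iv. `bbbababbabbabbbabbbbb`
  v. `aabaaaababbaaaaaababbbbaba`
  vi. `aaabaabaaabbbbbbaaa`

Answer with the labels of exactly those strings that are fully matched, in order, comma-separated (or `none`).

i → no match
ii → no match
iii → no match
iv → no match — must end with `a`
v → no match
vi → no match

none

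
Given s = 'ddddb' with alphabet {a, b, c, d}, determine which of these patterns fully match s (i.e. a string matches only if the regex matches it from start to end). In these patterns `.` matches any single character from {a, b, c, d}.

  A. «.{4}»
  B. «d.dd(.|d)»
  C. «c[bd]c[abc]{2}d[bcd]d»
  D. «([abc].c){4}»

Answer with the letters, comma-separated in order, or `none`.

B

A → no match
B → match
C → no match — must start with 'c'
D → no match — must end with 'c'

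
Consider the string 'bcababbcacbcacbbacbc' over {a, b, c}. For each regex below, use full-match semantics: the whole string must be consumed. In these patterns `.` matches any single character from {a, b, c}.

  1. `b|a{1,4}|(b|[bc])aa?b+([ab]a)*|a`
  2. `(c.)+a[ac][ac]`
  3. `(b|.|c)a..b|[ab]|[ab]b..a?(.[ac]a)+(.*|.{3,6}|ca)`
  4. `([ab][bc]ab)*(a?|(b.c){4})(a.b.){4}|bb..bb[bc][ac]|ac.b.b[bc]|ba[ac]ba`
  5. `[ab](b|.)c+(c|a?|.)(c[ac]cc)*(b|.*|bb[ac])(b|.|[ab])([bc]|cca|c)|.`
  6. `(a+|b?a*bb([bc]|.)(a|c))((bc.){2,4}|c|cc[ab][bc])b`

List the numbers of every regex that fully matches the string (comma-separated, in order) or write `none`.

4

1 → no match
2 → no match — must start with 'c'
3 → no match
4 → match
5 → no match
6 → no match — must end with 'b'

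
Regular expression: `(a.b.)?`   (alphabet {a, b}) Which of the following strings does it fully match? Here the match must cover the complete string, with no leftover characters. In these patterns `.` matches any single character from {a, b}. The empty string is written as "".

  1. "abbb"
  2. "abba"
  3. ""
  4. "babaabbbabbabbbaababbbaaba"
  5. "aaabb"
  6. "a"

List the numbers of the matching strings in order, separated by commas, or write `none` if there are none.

1, 2, 3

1 → match
2 → match
3 → match
4 → no match
5 → no match
6 → no match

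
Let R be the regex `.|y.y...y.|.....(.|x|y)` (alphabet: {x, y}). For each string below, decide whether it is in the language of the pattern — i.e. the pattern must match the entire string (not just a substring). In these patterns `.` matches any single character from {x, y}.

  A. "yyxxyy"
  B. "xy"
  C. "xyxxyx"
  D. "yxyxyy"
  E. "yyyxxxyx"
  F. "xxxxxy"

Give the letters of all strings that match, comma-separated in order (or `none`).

A → match
B → no match
C → match
D → match
E → match
F → match

A, C, D, E, F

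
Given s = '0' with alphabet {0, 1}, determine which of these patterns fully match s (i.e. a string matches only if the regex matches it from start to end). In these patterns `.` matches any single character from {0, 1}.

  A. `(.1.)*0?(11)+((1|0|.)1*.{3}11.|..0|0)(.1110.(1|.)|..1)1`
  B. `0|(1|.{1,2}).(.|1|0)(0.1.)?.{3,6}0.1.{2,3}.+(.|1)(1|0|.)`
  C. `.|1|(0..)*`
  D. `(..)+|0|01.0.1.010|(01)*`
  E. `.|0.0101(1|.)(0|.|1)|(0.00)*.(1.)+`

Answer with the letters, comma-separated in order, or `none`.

B, C, D, E

A → no match — must end with '1'
B → match
C → match
D → match
E → match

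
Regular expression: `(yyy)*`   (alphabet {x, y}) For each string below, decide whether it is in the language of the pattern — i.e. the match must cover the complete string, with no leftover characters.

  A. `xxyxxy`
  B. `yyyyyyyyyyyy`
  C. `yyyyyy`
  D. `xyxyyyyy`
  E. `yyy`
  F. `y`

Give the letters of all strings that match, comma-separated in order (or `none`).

B, C, E

A → no match
B → match
C → match
D → no match
E → match
F → no match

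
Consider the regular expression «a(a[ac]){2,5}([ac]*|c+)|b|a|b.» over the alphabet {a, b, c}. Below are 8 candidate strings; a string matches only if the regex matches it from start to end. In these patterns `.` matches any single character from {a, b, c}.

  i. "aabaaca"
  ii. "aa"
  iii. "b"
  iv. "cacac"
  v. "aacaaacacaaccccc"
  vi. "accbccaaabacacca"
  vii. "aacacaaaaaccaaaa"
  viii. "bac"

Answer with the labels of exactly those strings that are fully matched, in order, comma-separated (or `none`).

iii, v, vii

i. "aabaaca" → no match
ii. "aa" → no match
iii. "b" → match
iv. "cacac" → no match
v → match
vi → no match
vii → match
viii. "bac" → no match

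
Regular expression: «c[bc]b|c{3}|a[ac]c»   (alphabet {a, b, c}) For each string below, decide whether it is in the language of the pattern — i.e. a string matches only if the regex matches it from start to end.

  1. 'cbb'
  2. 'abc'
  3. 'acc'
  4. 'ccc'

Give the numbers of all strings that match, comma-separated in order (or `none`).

1, 3, 4

1 → match
2 → no match
3 → match
4 → match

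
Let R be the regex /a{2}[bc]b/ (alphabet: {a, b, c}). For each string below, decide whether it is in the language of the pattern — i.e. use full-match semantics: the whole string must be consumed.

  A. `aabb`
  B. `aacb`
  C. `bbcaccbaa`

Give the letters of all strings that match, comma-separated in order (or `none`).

A. `aabb` → match
B. `aacb` → match
C. `bbcaccbaa` → no match — must start with `a`

A, B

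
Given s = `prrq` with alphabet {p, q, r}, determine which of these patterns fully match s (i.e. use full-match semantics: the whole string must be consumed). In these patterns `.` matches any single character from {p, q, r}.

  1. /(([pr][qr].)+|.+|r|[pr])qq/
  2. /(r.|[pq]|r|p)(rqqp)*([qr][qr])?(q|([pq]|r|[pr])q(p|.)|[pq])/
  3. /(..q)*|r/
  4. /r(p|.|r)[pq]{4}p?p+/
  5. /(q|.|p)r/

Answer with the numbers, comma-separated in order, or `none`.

2

1 → no match — must end with `qq`
2 → match
3 → no match
4 → no match — must start with `r`
5 → no match — must end with `r`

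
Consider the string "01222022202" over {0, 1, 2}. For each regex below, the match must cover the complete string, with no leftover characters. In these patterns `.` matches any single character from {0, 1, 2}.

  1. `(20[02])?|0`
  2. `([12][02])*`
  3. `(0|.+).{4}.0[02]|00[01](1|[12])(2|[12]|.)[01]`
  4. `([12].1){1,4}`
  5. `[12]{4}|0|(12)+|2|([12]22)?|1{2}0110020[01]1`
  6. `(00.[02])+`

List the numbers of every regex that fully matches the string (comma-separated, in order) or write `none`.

1 → no match
2 → no match
3 → match
4 → no match — must end with "1"
5 → no match
6 → no match — must start with "00"

3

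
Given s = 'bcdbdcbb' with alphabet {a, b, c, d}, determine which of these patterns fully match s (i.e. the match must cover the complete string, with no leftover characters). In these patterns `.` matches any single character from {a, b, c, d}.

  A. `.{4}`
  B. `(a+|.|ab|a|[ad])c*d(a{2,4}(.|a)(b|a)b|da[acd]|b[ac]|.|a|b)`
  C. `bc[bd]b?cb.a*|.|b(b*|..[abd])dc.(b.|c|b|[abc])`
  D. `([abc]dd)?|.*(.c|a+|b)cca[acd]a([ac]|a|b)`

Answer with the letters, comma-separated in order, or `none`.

C

A → no match
B → no match
C → match
D → no match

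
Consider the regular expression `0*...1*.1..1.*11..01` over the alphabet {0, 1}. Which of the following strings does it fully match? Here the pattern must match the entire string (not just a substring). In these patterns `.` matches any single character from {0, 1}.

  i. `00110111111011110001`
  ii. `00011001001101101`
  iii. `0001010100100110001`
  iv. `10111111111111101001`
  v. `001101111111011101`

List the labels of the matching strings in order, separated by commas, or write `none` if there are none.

i, iii

i → match
ii → no match
iii → match
iv → no match
v → no match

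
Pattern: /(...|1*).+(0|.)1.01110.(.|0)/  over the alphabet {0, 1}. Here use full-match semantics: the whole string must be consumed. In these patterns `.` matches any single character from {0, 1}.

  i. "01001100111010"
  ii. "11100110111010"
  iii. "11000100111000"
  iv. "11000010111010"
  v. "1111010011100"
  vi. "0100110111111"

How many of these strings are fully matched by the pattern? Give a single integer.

3

i → match
ii → match
iii → match
iv → no match
v → no match
vi → no match
Total matched: 3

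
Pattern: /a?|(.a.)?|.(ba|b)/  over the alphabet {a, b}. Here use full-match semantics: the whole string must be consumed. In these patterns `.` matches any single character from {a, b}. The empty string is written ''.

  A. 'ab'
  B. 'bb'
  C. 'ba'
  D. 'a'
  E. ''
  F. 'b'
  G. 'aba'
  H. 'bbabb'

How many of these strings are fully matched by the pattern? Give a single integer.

5

A → match
B → match
C → no match
D → match
E → match
F → no match
G → match
H → no match
Total matched: 5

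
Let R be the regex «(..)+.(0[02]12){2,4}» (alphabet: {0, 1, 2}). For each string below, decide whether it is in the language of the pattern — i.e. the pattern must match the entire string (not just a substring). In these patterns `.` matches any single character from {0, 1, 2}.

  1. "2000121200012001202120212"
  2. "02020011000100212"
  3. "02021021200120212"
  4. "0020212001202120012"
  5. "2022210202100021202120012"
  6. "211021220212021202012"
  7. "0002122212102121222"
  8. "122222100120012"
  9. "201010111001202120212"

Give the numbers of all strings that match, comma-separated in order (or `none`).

1 → match
2 → no match
3 → match
4 → match
5 → match
6 → no match
7 → no match — must end with "12"
8 → match
9 → match

1, 3, 4, 5, 8, 9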